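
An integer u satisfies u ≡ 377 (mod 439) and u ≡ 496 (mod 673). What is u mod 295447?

439⁻¹ mod 673: 439·348 ≡ 1 (mod 673), so 439⁻¹ ≡ 348.
u = 377 + 439·((496 − 377)·348 mod 673) = 377 + 439·359 = 157978.
Check: 157978 mod 439 = 377, 157978 mod 673 = 496. ✓

157978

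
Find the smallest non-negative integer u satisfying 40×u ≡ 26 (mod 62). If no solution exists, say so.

gcd(40, 62) = 2, and 2 | 26, so solutions exist.
Divide through by 2: 20×u = 13 (mod 31).
20⁻¹ ≡ 14 (mod 31).
u ≡ 14×13 ≡ 27 (mod 31).
The smallest non-negative solution is u = 27.

27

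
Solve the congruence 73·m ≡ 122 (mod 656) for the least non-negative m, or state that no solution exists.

gcd(73, 656) = 1, so a unique solution mod 656 exists.
73⁻¹ ≡ 9 (mod 656).
m ≡ 9·122 ≡ 442 (mod 656).

442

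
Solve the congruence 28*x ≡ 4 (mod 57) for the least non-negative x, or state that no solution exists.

gcd(28, 57) = 1, so a unique solution mod 57 exists.
28⁻¹ ≡ 55 (mod 57).
x ≡ 55*4 ≡ 49 (mod 57).

49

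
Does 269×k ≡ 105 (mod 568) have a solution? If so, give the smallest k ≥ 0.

277

gcd(269, 568) = 1, so a unique solution mod 568 exists.
269⁻¹ ≡ 549 (mod 568).
k ≡ 549×105 ≡ 277 (mod 568).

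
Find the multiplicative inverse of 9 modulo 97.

54

97 = 10×9 + 7
9 = 1×7 + 2
7 = 3×2 + 1
2 = 2×1 + 0
gcd(9, 97) = 1, so the inverse exists.
Bézout: 1 = 4×97 − 43×9.
So 9⁻¹ ≡ −43 ≡ 54 (mod 97).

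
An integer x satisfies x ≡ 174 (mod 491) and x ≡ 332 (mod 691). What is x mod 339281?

233890

491⁻¹ mod 691: 491·38 ≡ 1 (mod 691), so 491⁻¹ ≡ 38.
x = 174 + 491·((332 − 174)·38 mod 691) = 174 + 491·476 = 233890.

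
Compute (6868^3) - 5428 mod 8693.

1644

(6868)^3 ≡ 7072 (mod 8693)
7072 - 5428 = 1644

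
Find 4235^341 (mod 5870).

341 in binary is 101010101, i.e. 341 = 256 + 64 + 16 + 4 + 1.
4235^1 ≡ 4235 (mod 5870)
4235^2 ≡ 4235^2 = 17935225 ≡ 2375 (mod 5870)
4235^4 ≡ 2375^2 = 5640625 ≡ 5425 (mod 5870)
4235^8 ≡ 5425^2 = 29430625 ≡ 4315 (mod 5870)
4235^16 ≡ 4315^2 = 18619225 ≡ 5455 (mod 5870)
4235^32 ≡ 5455^2 = 29757025 ≡ 1995 (mod 5870)
4235^64 ≡ 1995^2 = 3980025 ≡ 165 (mod 5870)
4235^128 ≡ 165^2 = 27225 ≡ 3745 (mod 5870)
4235^256 ≡ 3745^2 = 14025025 ≡ 1595 (mod 5870)
4235^341 = 4235^256 × 4235^64 × 4235^16 × 4235^4 × 4235^1 ≡ 1595 × 165 × 5455 × 5425 × 4235 (mod 5870).
Accumulate the product:
1595 × 165 = 263175 ≡ 4895
4895 × 5455 = 26702225 ≡ 5465
5465 × 5425 = 29647625 ≡ 4125
4125 × 4235 = 17469375 ≡ 255

255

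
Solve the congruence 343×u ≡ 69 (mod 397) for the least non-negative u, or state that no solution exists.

gcd(343, 397) = 1, so a unique solution mod 397 exists.
343⁻¹ ≡ 272 (mod 397).
u ≡ 272×69 ≡ 109 (mod 397).

109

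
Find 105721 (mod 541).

226

105721 = 195*541 + 226, so 105721 ≡ 226 (mod 541).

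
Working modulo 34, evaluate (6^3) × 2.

24

(6)^3 ≡ 12 (mod 34)
12 × 2 = 24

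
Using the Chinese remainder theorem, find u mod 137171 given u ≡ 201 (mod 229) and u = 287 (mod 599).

229⁻¹ mod 599: 229*565 ≡ 1 (mod 599), so 229⁻¹ ≡ 565.
u = 201 + 229*((287 − 201)*565 mod 599) = 201 + 229*71 = 16460.
Check: 16460 mod 229 = 201, 16460 mod 599 = 287. ✓

16460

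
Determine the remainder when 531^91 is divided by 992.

779

Using repeated squaring:
91 in binary is 1011011, i.e. 91 = 64 + 16 + 8 + 2 + 1.
531^1 ≡ 531 (mod 992)
531^2 ≡ 531^2 = 281961 ≡ 233 (mod 992)
531^4 ≡ 233^2 = 54289 ≡ 721 (mod 992)
531^8 ≡ 721^2 = 519841 ≡ 33 (mod 992)
531^16 ≡ 33^2 = 1089 ≡ 97 (mod 992)
531^32 ≡ 97^2 = 9409 ≡ 481 (mod 992)
531^64 ≡ 481^2 = 231361 ≡ 225 (mod 992)
531^91 = 531^64 · 531^16 · 531^8 · 531^2 · 531^1 ≡ 225 · 97 · 33 · 233 · 531 (mod 992).
Accumulate the product:
225 · 97 = 21825 ≡ 1
1 · 33 = 33
33 · 233 = 7689 ≡ 745
745 · 531 = 395595 ≡ 779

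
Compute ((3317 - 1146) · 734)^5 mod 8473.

8145

3317 - 1146 = 2171
2171 · 734 = 1593514 ≡ 590 (mod 8473)
(590)^5 ≡ 8145 (mod 8473)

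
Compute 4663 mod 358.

9

4663 = 13*358 + 9, so 4663 ≡ 9 (mod 358).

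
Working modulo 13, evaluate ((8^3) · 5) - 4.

8

(8)^3 ≡ 5 (mod 13)
5 · 5 = 25 ≡ 12 (mod 13)
12 - 4 = 8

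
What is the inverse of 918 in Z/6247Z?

2443

6247 = 6·918 + 739
918 = 1·739 + 179
739 = 4·179 + 23
179 = 7·23 + 18
23 = 1·18 + 5
18 = 3·5 + 3
5 = 1·3 + 2
3 = 1·2 + 1
2 = 2·1 + 0
gcd(918, 6247) = 1, so the inverse exists.
Back-substitute for 1:
1 = 1·3 − 1·2
  = −1·5 + 2·3
  = 2·18 − 7·5
  = −7·23 + 9·18
  = 9·179 − 70·23
  = −70·739 + 289·179
  = 289·918 − 359·739
  = −359·6247 + 2443·918
So 918⁻¹ ≡ 2443 (mod 6247).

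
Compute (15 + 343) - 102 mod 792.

15 + 343 = 358
358 - 102 = 256

256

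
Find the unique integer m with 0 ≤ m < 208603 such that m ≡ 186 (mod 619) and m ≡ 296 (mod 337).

207551

619⁻¹ mod 337: 619×49 ≡ 1 (mod 337), so 619⁻¹ ≡ 49.
m = 186 + 619×((296 − 186)×49 mod 337) = 186 + 619×335 = 207551.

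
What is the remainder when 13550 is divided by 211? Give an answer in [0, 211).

46

13550 = 64×211 + 46, so 13550 ≡ 46 (mod 211).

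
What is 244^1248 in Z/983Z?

110

244^1 ≡ 244 (mod 983)
244^2 ≡ 244^2 = 59536 ≡ 556 (mod 983)
244^4 ≡ 556^2 = 309136 ≡ 474 (mod 983)
244^8 ≡ 474^2 = 224676 ≡ 552 (mod 983)
244^16 ≡ 552^2 = 304704 ≡ 957 (mod 983)
244^32 ≡ 957^2 = 915849 ≡ 676 (mod 983)
244^64 ≡ 676^2 = 456976 ≡ 864 (mod 983)
244^128 ≡ 864^2 = 746496 ≡ 399 (mod 983)
244^256 ≡ 399^2 = 159201 ≡ 938 (mod 983)
244^512 ≡ 938^2 = 879844 ≡ 59 (mod 983)
244^1024 ≡ 59^2 = 3481 ≡ 532 (mod 983)
244^1248 = 244^1024 · 244^128 · 244^64 · 244^32 ≡ 532 · 399 · 864 · 676 (mod 983).
Accumulate the product:
532 · 399 = 212268 ≡ 923
923 · 864 = 797472 ≡ 259
259 · 676 = 175084 ≡ 110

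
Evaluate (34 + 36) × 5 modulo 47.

34 + 36 = 70 ≡ 23 (mod 47)
23 × 5 = 115 ≡ 21 (mod 47)

21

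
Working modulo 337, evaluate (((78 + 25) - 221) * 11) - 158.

229

78 + 25 = 103
103 - 221 = -118 ≡ 219 (mod 337)
219 * 11 = 2409 ≡ 50 (mod 337)
50 - 158 = -108 ≡ 229 (mod 337)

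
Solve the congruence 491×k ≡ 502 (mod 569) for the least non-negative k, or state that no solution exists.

227

gcd(491, 569) = 1, so a unique solution mod 569 exists.
491⁻¹ ≡ 124 (mod 569).
k ≡ 124×502 ≡ 227 (mod 569).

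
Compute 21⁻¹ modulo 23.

11

Apply the Euclidean algorithm and back-substitute:
23 = 1*21 + 2
21 = 10*2 + 1
2 = 2*1 + 0
gcd(21, 23) = 1, so the inverse exists.
Back-substitute for 1:
1 = 1*21 − 10*2
  = −10*23 + 11*21
So 21⁻¹ ≡ 11 (mod 23).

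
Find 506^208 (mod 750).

616

Using repeated squaring:
208 in binary is 11010000, i.e. 208 = 128 + 64 + 16.
506^1 ≡ 506 (mod 750)
506^2 ≡ 506^2 = 256036 ≡ 286 (mod 750)
506^4 ≡ 286^2 = 81796 ≡ 46 (mod 750)
506^8 ≡ 46^2 = 2116 ≡ 616 (mod 750)
506^16 ≡ 616^2 = 379456 ≡ 706 (mod 750)
506^32 ≡ 706^2 = 498436 ≡ 436 (mod 750)
506^64 ≡ 436^2 = 190096 ≡ 346 (mod 750)
506^128 ≡ 346^2 = 119716 ≡ 466 (mod 750)
506^208 = 506^128 · 506^64 · 506^16 ≡ 466 · 346 · 706 (mod 750).
Accumulate the product:
466 · 346 = 161236 ≡ 736
736 · 706 = 519616 ≡ 616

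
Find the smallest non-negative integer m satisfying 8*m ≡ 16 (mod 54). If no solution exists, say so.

gcd(8, 54) = 2, and 2 | 16, so solutions exist.
Divide through by 2: 4*m = 8 (mod 27).
4⁻¹ ≡ 7 (mod 27).
m ≡ 7*8 ≡ 2 (mod 27).
The smallest non-negative solution is m = 2.

2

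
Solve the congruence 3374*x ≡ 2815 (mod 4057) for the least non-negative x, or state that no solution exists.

gcd(3374, 4057) = 1, so a unique solution mod 4057 exists.
3374⁻¹ ≡ 3760 (mod 4057).
x ≡ 3760*2815 ≡ 3744 (mod 4057).

3744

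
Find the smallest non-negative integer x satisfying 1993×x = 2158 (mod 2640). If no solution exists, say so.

1486

gcd(1993, 2640) = 1, so a unique solution mod 2640 exists.
1993⁻¹ ≡ 457 (mod 2640).
x ≡ 457×2158 ≡ 1486 (mod 2640).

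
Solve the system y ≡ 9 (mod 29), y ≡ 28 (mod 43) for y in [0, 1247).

29⁻¹ mod 43: 29·3 ≡ 1 (mod 43), so 29⁻¹ ≡ 3.
y = 9 + 29·((28 − 9)·3 mod 43) = 9 + 29·14 = 415.

415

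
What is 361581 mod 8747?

361581 = 41*8747 + 2954, so 361581 ≡ 2954 (mod 8747).

2954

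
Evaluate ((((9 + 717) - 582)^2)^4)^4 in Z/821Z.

148

9 + 717 = 726
726 - 582 = 144
(144)^2 ≡ 211 (mod 821)
(211)^4 ≡ 487 (mod 821)
(487)^4 ≡ 148 (mod 821)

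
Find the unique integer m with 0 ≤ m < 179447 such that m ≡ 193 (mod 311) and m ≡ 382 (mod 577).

311⁻¹ mod 577: 311×436 ≡ 1 (mod 577), so 311⁻¹ ≡ 436.
m = 193 + 311×((382 − 193)×436 mod 577) = 193 + 311×470 = 146363.
Check: 146363 mod 311 = 193, 146363 mod 577 = 382. ✓

146363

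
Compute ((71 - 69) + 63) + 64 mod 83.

46

71 - 69 = 2
2 + 63 = 65
65 + 64 = 129 ≡ 46 (mod 83)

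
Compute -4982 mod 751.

-4982 = -7·751 + 275, so -4982 ≡ 275 (mod 751).

275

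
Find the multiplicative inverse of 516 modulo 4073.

2518

4073 = 7×516 + 461
516 = 1×461 + 55
461 = 8×55 + 21
55 = 2×21 + 13
21 = 1×13 + 8
13 = 1×8 + 5
8 = 1×5 + 3
5 = 1×3 + 2
3 = 1×2 + 1
2 = 2×1 + 0
gcd(516, 4073) = 1, so the inverse exists.
Back-substitute for 1:
1 = 1×3 − 1×2
  = −1×5 + 2×3
  = 2×8 − 3×5
  = −3×13 + 5×8
  = 5×21 − 8×13
  = −8×55 + 21×21
  = 21×461 − 176×55
  = −176×516 + 197×461
  = 197×4073 − 1555×516
So 516⁻¹ ≡ −1555 ≡ 2518 (mod 4073).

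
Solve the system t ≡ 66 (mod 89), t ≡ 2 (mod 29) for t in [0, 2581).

89⁻¹ mod 29: 89×15 ≡ 1 (mod 29), so 89⁻¹ ≡ 15.
t = 66 + 89×((2 − 66)×15 mod 29) = 66 + 89×26 = 2380.

2380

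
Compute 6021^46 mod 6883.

1878

6021^1 ≡ 6021 (mod 6883)
6021^2 ≡ 6021^2 = 36252441 ≡ 6563 (mod 6883)
6021^4 ≡ 6563^2 = 43072969 ≡ 6038 (mod 6883)
6021^8 ≡ 6038^2 = 36457444 ≡ 5076 (mod 6883)
6021^16 ≡ 5076^2 = 25765776 ≡ 2707 (mod 6883)
6021^32 ≡ 2707^2 = 7327849 ≡ 4337 (mod 6883)
6021^46 = 6021^32 * 6021^8 * 6021^4 * 6021^2 ≡ 4337 * 5076 * 6038 * 6563 (mod 6883).
Accumulate the product:
4337 * 5076 = 22014612 ≡ 2778
2778 * 6038 = 16773564 ≡ 6576
6576 * 6563 = 43158288 ≡ 1878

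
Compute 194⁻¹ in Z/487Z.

364

Run the extended Euclidean algorithm:
487 = 2·194 + 99
194 = 1·99 + 95
99 = 1·95 + 4
95 = 23·4 + 3
4 = 1·3 + 1
3 = 3·1 + 0
gcd(194, 487) = 1, so the inverse exists.
Back-substitute for 1:
1 = 1·4 − 1·3
  = −1·95 + 24·4
  = 24·99 − 25·95
  = −25·194 + 49·99
  = 49·487 − 123·194
So 194⁻¹ ≡ −123 ≡ 364 (mod 487).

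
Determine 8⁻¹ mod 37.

14

Run the extended Euclidean algorithm:
37 = 4·8 + 5
8 = 1·5 + 3
5 = 1·3 + 2
3 = 1·2 + 1
2 = 2·1 + 0
gcd(8, 37) = 1, so the inverse exists.
Bézout: 1 = −3·37 + 14·8.
So 8⁻¹ ≡ 14 (mod 37).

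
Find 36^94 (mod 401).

By square-and-multiply:
36^1 ≡ 36 (mod 401)
36^2 ≡ 36^2 = 1296 ≡ 93 (mod 401)
36^4 ≡ 93^2 = 8649 ≡ 228 (mod 401)
36^8 ≡ 228^2 = 51984 ≡ 255 (mod 401)
36^16 ≡ 255^2 = 65025 ≡ 63 (mod 401)
36^32 ≡ 63^2 = 3969 ≡ 360 (mod 401)
36^64 ≡ 360^2 = 129600 ≡ 77 (mod 401)
36^94 = 36^64 × 36^16 × 36^8 × 36^4 × 36^2 ≡ 77 × 63 × 255 × 228 × 93 (mod 401).
Accumulate the product:
77 × 63 = 4851 ≡ 39
39 × 255 = 9945 ≡ 321
321 × 228 = 73188 ≡ 206
206 × 93 = 19158 ≡ 311

311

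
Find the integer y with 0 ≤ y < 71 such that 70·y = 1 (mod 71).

Run the extended Euclidean algorithm:
71 = 1×70 + 1
70 = 70×1 + 0
gcd(70, 71) = 1, so the inverse exists.
Bézout: 1 = 1×71 − 1×70.
So 70⁻¹ ≡ −1 ≡ 70 (mod 71).

70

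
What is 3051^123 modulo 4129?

Compute successive squares:
3051^1 ≡ 3051 (mod 4129)
3051^2 ≡ 3051^2 = 9308601 ≡ 1835 (mod 4129)
3051^4 ≡ 1835^2 = 3367225 ≡ 2090 (mod 4129)
3051^8 ≡ 2090^2 = 4368100 ≡ 3747 (mod 4129)
3051^16 ≡ 3747^2 = 14040009 ≡ 1409 (mod 4129)
3051^32 ≡ 1409^2 = 1985281 ≡ 3361 (mod 4129)
3051^64 ≡ 3361^2 = 11296321 ≡ 3506 (mod 4129)
3051^123 = 3051^64 · 3051^32 · 3051^16 · 3051^8 · 3051^2 · 3051^1 ≡ 3506 · 3361 · 1409 · 3747 · 1835 · 3051 (mod 4129).
Accumulate the product:
3506 · 3361 = 11783666 ≡ 3629
3629 · 1409 = 5113261 ≡ 1559
1559 · 3747 = 5841573 ≡ 3167
3167 · 1835 = 5811445 ≡ 1942
1942 · 3051 = 5925042 ≡ 4056

4056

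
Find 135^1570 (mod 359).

Compute successive squares:
1570 in binary is 11000100010, i.e. 1570 = 1024 + 512 + 32 + 2.
135^1 ≡ 135 (mod 359)
135^2 ≡ 135^2 = 18225 ≡ 275 (mod 359)
135^4 ≡ 275^2 = 75625 ≡ 235 (mod 359)
135^8 ≡ 235^2 = 55225 ≡ 298 (mod 359)
135^16 ≡ 298^2 = 88804 ≡ 131 (mod 359)
135^32 ≡ 131^2 = 17161 ≡ 288 (mod 359)
135^64 ≡ 288^2 = 82944 ≡ 15 (mod 359)
135^128 ≡ 15^2 = 225 (mod 359)
135^256 ≡ 225^2 = 50625 ≡ 6 (mod 359)
135^512 ≡ 6^2 = 36 (mod 359)
135^1024 ≡ 36^2 = 1296 ≡ 219 (mod 359)
135^1570 = 135^1024 × 135^512 × 135^32 × 135^2 ≡ 219 × 36 × 288 × 275 (mod 359).
Accumulate the product:
219 × 36 = 7884 ≡ 345
345 × 288 = 99360 ≡ 276
276 × 275 = 75900 ≡ 151

151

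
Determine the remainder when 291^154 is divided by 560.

361

Compute successive squares:
154 in binary is 10011010, i.e. 154 = 128 + 16 + 8 + 2.
291^1 ≡ 291 (mod 560)
291^2 ≡ 291^2 = 84681 ≡ 121 (mod 560)
291^4 ≡ 121^2 = 14641 ≡ 81 (mod 560)
291^8 ≡ 81^2 = 6561 ≡ 401 (mod 560)
291^16 ≡ 401^2 = 160801 ≡ 81 (mod 560)
291^32 ≡ 81^2 = 6561 ≡ 401 (mod 560)
291^64 ≡ 401^2 = 160801 ≡ 81 (mod 560)
291^128 ≡ 81^2 = 6561 ≡ 401 (mod 560)
291^154 = 291^128 × 291^16 × 291^8 × 291^2 ≡ 401 × 81 × 401 × 121 (mod 560).
Accumulate the product:
401 × 81 = 32481 ≡ 1
1 × 401 = 401
401 × 121 = 48521 ≡ 361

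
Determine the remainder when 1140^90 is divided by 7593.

Using repeated squaring:
1140^1 ≡ 1140 (mod 7593)
1140^2 ≡ 1140^2 = 1299600 ≡ 1197 (mod 7593)
1140^4 ≡ 1197^2 = 1432809 ≡ 5325 (mod 7593)
1140^8 ≡ 5325^2 = 28355625 ≡ 3363 (mod 7593)
1140^16 ≡ 3363^2 = 11309769 ≡ 3792 (mod 7593)
1140^32 ≡ 3792^2 = 14379264 ≡ 5715 (mod 7593)
1140^64 ≡ 5715^2 = 32661225 ≡ 3732 (mod 7593)
1140^90 = 1140^64 · 1140^16 · 1140^8 · 1140^2 ≡ 3732 · 3792 · 3363 · 1197 (mod 7593).
Accumulate the product:
3732 · 3792 = 14151744 ≡ 5985
5985 · 3363 = 20127555 ≡ 6105
6105 · 1197 = 7307685 ≡ 3219

3219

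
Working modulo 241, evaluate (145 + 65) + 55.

24

145 + 65 = 210
210 + 55 = 265 ≡ 24 (mod 241)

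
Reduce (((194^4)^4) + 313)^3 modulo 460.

(194)^4 ≡ 156 (mod 460)
(156)^4 ≡ 96 (mod 460)
96 + 313 = 409
(409)^3 ≡ 289 (mod 460)

289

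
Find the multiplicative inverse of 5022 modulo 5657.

Apply the Euclidean algorithm and back-substitute:
5657 = 1*5022 + 635
5022 = 7*635 + 577
635 = 1*577 + 58
577 = 9*58 + 55
58 = 1*55 + 3
55 = 18*3 + 1
3 = 3*1 + 0
gcd(5022, 5657) = 1, so the inverse exists.
Back-substitute for 1:
1 = 1*55 − 18*3
  = −18*58 + 19*55
  = 19*577 − 189*58
  = −189*635 + 208*577
  = 208*5022 − 1645*635
  = −1645*5657 + 1853*5022
So 5022⁻¹ ≡ 1853 (mod 5657).

1853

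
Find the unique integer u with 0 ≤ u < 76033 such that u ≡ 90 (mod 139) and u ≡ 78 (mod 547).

24693

139⁻¹ mod 547: 139×122 ≡ 1 (mod 547), so 139⁻¹ ≡ 122.
u = 90 + 139×((78 − 90)×122 mod 547) = 90 + 139×177 = 24693.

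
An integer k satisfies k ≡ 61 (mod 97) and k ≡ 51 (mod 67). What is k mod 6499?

97⁻¹ mod 67: 97·38 ≡ 1 (mod 67), so 97⁻¹ ≡ 38.
k = 61 + 97·((51 − 61)·38 mod 67) = 61 + 97·22 = 2195.

2195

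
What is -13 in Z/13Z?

-13 = -1×13 + 0, so -13 ≡ 0 (mod 13).

0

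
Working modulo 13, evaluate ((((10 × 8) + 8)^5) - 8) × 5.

6

10 × 8 = 80 ≡ 2 (mod 13)
2 + 8 = 10
(10)^5 ≡ 4 (mod 13)
4 - 8 = -4 ≡ 9 (mod 13)
9 × 5 = 45 ≡ 6 (mod 13)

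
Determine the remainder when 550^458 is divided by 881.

458 in binary is 111001010, i.e. 458 = 256 + 128 + 64 + 8 + 2.
550^1 ≡ 550 (mod 881)
550^2 ≡ 550^2 = 302500 ≡ 317 (mod 881)
550^4 ≡ 317^2 = 100489 ≡ 55 (mod 881)
550^8 ≡ 55^2 = 3025 ≡ 382 (mod 881)
550^16 ≡ 382^2 = 145924 ≡ 559 (mod 881)
550^32 ≡ 559^2 = 312481 ≡ 607 (mod 881)
550^64 ≡ 607^2 = 368449 ≡ 191 (mod 881)
550^128 ≡ 191^2 = 36481 ≡ 360 (mod 881)
550^256 ≡ 360^2 = 129600 ≡ 93 (mod 881)
550^458 = 550^256 × 550^128 × 550^64 × 550^8 × 550^2 ≡ 93 × 360 × 191 × 382 × 317 (mod 881).
Accumulate the product:
93 × 360 = 33480 ≡ 2
2 × 191 = 382
382 × 382 = 145924 ≡ 559
559 × 317 = 177203 ≡ 122

122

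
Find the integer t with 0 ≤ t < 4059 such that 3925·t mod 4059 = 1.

1666

By the extended Euclidean algorithm:
4059 = 1·3925 + 134
3925 = 29·134 + 39
134 = 3·39 + 17
39 = 2·17 + 5
17 = 3·5 + 2
5 = 2·2 + 1
2 = 2·1 + 0
gcd(3925, 4059) = 1, so the inverse exists.
Bézout: 1 = −1611·4059 + 1666·3925.
So 3925⁻¹ ≡ 1666 (mod 4059).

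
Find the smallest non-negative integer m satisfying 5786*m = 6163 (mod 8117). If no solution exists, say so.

67

gcd(5786, 8117) = 1, so a unique solution mod 8117 exists.
5786⁻¹ ≡ 2347 (mod 8117).
m ≡ 2347*6163 ≡ 67 (mod 8117).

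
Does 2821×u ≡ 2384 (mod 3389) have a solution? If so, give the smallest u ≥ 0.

139

gcd(2821, 3389) = 1, so a unique solution mod 3389 exists.
2821⁻¹ ≡ 1605 (mod 3389).
u ≡ 1605×2384 ≡ 139 (mod 3389).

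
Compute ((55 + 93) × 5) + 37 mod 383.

11

55 + 93 = 148
148 × 5 = 740 ≡ 357 (mod 383)
357 + 37 = 394 ≡ 11 (mod 383)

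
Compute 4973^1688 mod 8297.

4973^1 ≡ 4973 (mod 8297)
4973^2 ≡ 4973^2 = 24730729 ≡ 5669 (mod 8297)
4973^4 ≡ 5669^2 = 32137561 ≡ 3280 (mod 8297)
4973^8 ≡ 3280^2 = 10758400 ≡ 5488 (mod 8297)
4973^16 ≡ 5488^2 = 30118144 ≡ 34 (mod 8297)
4973^32 ≡ 34^2 = 1156 (mod 8297)
4973^64 ≡ 1156^2 = 1336336 ≡ 519 (mod 8297)
4973^128 ≡ 519^2 = 269361 ≡ 3857 (mod 8297)
4973^256 ≡ 3857^2 = 14876449 ≡ 8225 (mod 8297)
4973^512 ≡ 8225^2 = 67650625 ≡ 5184 (mod 8297)
4973^1024 ≡ 5184^2 = 26873856 ≡ 8170 (mod 8297)
4973^1688 = 4973^1024 * 4973^512 * 4973^128 * 4973^16 * 4973^8 ≡ 8170 * 5184 * 3857 * 34 * 5488 (mod 8297).
Accumulate the product:
8170 * 5184 = 42353280 ≡ 5392
5392 * 3857 = 20796944 ≡ 4662
4662 * 34 = 158508 ≡ 865
865 * 5488 = 4747120 ≡ 1236

1236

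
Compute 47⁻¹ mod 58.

58 = 1*47 + 11
47 = 4*11 + 3
11 = 3*3 + 2
3 = 1*2 + 1
2 = 2*1 + 0
gcd(47, 58) = 1, so the inverse exists.
Bézout: 1 = −17*58 + 21*47.
So 47⁻¹ ≡ 21 (mod 58).

21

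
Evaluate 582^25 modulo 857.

25 in binary is 11001, i.e. 25 = 16 + 8 + 1.
582^1 ≡ 582 (mod 857)
582^2 ≡ 582^2 = 338724 ≡ 209 (mod 857)
582^4 ≡ 209^2 = 43681 ≡ 831 (mod 857)
582^8 ≡ 831^2 = 690561 ≡ 676 (mod 857)
582^16 ≡ 676^2 = 456976 ≡ 195 (mod 857)
582^25 = 582^16 * 582^8 * 582^1 ≡ 195 * 676 * 582 (mod 857).
Accumulate the product:
195 * 676 = 131820 ≡ 699
699 * 582 = 406818 ≡ 600

600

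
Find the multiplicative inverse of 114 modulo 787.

787 = 6·114 + 103
114 = 1·103 + 11
103 = 9·11 + 4
11 = 2·4 + 3
4 = 1·3 + 1
3 = 3·1 + 0
gcd(114, 787) = 1, so the inverse exists.
Back-substitute for 1:
1 = 1·4 − 1·3
  = −1·11 + 3·4
  = 3·103 − 28·11
  = −28·114 + 31·103
  = 31·787 − 214·114
So 114⁻¹ ≡ −214 ≡ 573 (mod 787).

573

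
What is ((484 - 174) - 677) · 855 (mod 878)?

484 - 174 = 310
310 - 677 = -367 ≡ 511 (mod 878)
511 · 855 = 436905 ≡ 539 (mod 878)

539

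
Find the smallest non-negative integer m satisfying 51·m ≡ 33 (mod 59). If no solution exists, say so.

18

gcd(51, 59) = 1, so a unique solution mod 59 exists.
51⁻¹ ≡ 22 (mod 59).
m ≡ 22·33 ≡ 18 (mod 59).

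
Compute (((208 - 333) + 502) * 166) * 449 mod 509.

208 - 333 = -125 ≡ 384 (mod 509)
384 + 502 = 886 ≡ 377 (mod 509)
377 * 166 = 62582 ≡ 484 (mod 509)
484 * 449 = 217316 ≡ 482 (mod 509)

482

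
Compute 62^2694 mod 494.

Compute successive squares:
2694 in binary is 101010000110, i.e. 2694 = 2048 + 512 + 128 + 4 + 2.
62^1 ≡ 62 (mod 494)
62^2 ≡ 62^2 = 3844 ≡ 386 (mod 494)
62^4 ≡ 386^2 = 148996 ≡ 302 (mod 494)
62^8 ≡ 302^2 = 91204 ≡ 308 (mod 494)
62^16 ≡ 308^2 = 94864 ≡ 16 (mod 494)
62^32 ≡ 16^2 = 256 (mod 494)
62^64 ≡ 256^2 = 65536 ≡ 328 (mod 494)
62^128 ≡ 328^2 = 107584 ≡ 386 (mod 494)
62^256 ≡ 386^2 = 148996 ≡ 302 (mod 494)
62^512 ≡ 302^2 = 91204 ≡ 308 (mod 494)
62^1024 ≡ 308^2 = 94864 ≡ 16 (mod 494)
62^2048 ≡ 16^2 = 256 (mod 494)
62^2694 = 62^2048 · 62^512 · 62^128 · 62^4 · 62^2 ≡ 256 · 308 · 386 · 302 · 386 (mod 494).
Accumulate the product:
256 · 308 = 78848 ≡ 302
302 · 386 = 116572 ≡ 482
482 · 302 = 145564 ≡ 328
328 · 386 = 126608 ≡ 144

144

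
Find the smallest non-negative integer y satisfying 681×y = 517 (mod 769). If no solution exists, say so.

667

gcd(681, 769) = 1, so a unique solution mod 769 exists.
681⁻¹ ≡ 568 (mod 769).
y ≡ 568×517 ≡ 667 (mod 769).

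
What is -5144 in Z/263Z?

-5144 = -20·263 + 116, so -5144 ≡ 116 (mod 263).

116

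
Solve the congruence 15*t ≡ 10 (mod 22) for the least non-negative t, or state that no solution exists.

8

gcd(15, 22) = 1, so a unique solution mod 22 exists.
15⁻¹ ≡ 3 (mod 22).
t ≡ 3*10 ≡ 8 (mod 22).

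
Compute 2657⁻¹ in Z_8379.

8379 = 3×2657 + 408
2657 = 6×408 + 209
408 = 1×209 + 199
209 = 1×199 + 10
199 = 19×10 + 9
10 = 1×9 + 1
9 = 9×1 + 0
gcd(2657, 8379) = 1, so the inverse exists.
Back-substitute for 1:
1 = 1×10 − 1×9
  = −1×199 + 20×10
  = 20×209 − 21×199
  = −21×408 + 41×209
  = 41×2657 − 267×408
  = −267×8379 + 842×2657
So 2657⁻¹ ≡ 842 (mod 8379).

842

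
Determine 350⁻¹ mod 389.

379

389 = 1*350 + 39
350 = 8*39 + 38
39 = 1*38 + 1
38 = 38*1 + 0
gcd(350, 389) = 1, so the inverse exists.
Back-substitute for 1:
1 = 1*39 − 1*38
  = −1*350 + 9*39
  = 9*389 − 10*350
So 350⁻¹ ≡ −10 ≡ 379 (mod 389).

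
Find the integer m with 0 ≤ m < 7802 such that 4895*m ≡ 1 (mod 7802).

3693

Run the extended Euclidean algorithm:
7802 = 1·4895 + 2907
4895 = 1·2907 + 1988
2907 = 1·1988 + 919
1988 = 2·919 + 150
919 = 6·150 + 19
150 = 7·19 + 17
19 = 1·17 + 2
17 = 8·2 + 1
2 = 2·1 + 0
gcd(4895, 7802) = 1, so the inverse exists.
Bézout: 1 = −2317·7802 + 3693·4895.
So 4895⁻¹ ≡ 3693 (mod 7802).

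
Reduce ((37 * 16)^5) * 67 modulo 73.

54

37 * 16 = 592 ≡ 8 (mod 73)
(8)^5 ≡ 64 (mod 73)
64 * 67 = 4288 ≡ 54 (mod 73)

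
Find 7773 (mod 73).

7773 = 106·73 + 35, so 7773 ≡ 35 (mod 73).

35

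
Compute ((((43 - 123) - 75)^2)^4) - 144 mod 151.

43 - 123 = -80 ≡ 71 (mod 151)
71 - 75 = -4 ≡ 147 (mod 151)
(147)^2 ≡ 16 (mod 151)
(16)^4 ≡ 2 (mod 151)
2 - 144 = -142 ≡ 9 (mod 151)

9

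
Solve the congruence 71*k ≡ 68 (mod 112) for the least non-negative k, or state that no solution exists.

gcd(71, 112) = 1, so a unique solution mod 112 exists.
71⁻¹ ≡ 71 (mod 112).
k ≡ 71*68 ≡ 12 (mod 112).

12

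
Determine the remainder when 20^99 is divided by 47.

26

Using repeated squaring:
99 in binary is 1100011, i.e. 99 = 64 + 32 + 2 + 1.
20^1 ≡ 20 (mod 47)
20^2 ≡ 20^2 = 400 ≡ 24 (mod 47)
20^4 ≡ 24^2 = 576 ≡ 12 (mod 47)
20^8 ≡ 12^2 = 144 ≡ 3 (mod 47)
20^16 ≡ 3^2 = 9 (mod 47)
20^32 ≡ 9^2 = 81 ≡ 34 (mod 47)
20^64 ≡ 34^2 = 1156 ≡ 28 (mod 47)
20^99 = 20^64 * 20^32 * 20^2 * 20^1 ≡ 28 * 34 * 24 * 20 (mod 47).
Accumulate the product:
28 * 34 = 952 ≡ 12
12 * 24 = 288 ≡ 6
6 * 20 = 120 ≡ 26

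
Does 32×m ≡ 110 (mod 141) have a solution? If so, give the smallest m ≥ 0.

118

gcd(32, 141) = 1, so a unique solution mod 141 exists.
32⁻¹ ≡ 119 (mod 141).
m ≡ 119×110 ≡ 118 (mod 141).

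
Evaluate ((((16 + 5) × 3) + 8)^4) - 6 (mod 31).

14

16 + 5 = 21
21 × 3 = 63 ≡ 1 (mod 31)
1 + 8 = 9
(9)^4 ≡ 20 (mod 31)
20 - 6 = 14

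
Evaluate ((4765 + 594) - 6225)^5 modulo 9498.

4765 + 594 = 5359
5359 - 6225 = -866 ≡ 8632 (mod 9498)
(8632)^5 ≡ 9292 (mod 9498)

9292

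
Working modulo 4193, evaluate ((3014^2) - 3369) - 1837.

(3014)^2 ≡ 2158 (mod 4193)
2158 - 3369 = -1211 ≡ 2982 (mod 4193)
2982 - 1837 = 1145

1145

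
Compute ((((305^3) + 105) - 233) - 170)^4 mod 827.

400

(305)^3 ≡ 736 (mod 827)
736 + 105 = 841 ≡ 14 (mod 827)
14 - 233 = -219 ≡ 608 (mod 827)
608 - 170 = 438
(438)^4 ≡ 400 (mod 827)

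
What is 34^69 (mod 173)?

Compute successive squares:
69 in binary is 1000101, i.e. 69 = 64 + 4 + 1.
34^1 ≡ 34 (mod 173)
34^2 ≡ 34^2 = 1156 ≡ 118 (mod 173)
34^4 ≡ 118^2 = 13924 ≡ 84 (mod 173)
34^8 ≡ 84^2 = 7056 ≡ 136 (mod 173)
34^16 ≡ 136^2 = 18496 ≡ 158 (mod 173)
34^32 ≡ 158^2 = 24964 ≡ 52 (mod 173)
34^64 ≡ 52^2 = 2704 ≡ 109 (mod 173)
34^69 = 34^64 · 34^4 · 34^1 ≡ 109 · 84 · 34 (mod 173).
Accumulate the product:
109 · 84 = 9156 ≡ 160
160 · 34 = 5440 ≡ 77

77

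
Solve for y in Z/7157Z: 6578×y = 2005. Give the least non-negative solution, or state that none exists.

800

gcd(6578, 7157) = 1, so a unique solution mod 7157 exists.
6578⁻¹ ≡ 4623 (mod 7157).
y ≡ 4623×2005 ≡ 800 (mod 7157).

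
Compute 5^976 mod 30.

25

By square-and-multiply:
976 in binary is 1111010000, i.e. 976 = 512 + 256 + 128 + 64 + 16.
5^1 ≡ 5 (mod 30)
5^2 ≡ 5^2 = 25 (mod 30)
5^4 ≡ 25^2 = 625 ≡ 25 (mod 30)
5^8 ≡ 25^2 = 625 ≡ 25 (mod 30)
5^16 ≡ 25^2 = 625 ≡ 25 (mod 30)
5^32 ≡ 25^2 = 625 ≡ 25 (mod 30)
5^64 ≡ 25^2 = 625 ≡ 25 (mod 30)
5^128 ≡ 25^2 = 625 ≡ 25 (mod 30)
5^256 ≡ 25^2 = 625 ≡ 25 (mod 30)
5^512 ≡ 25^2 = 625 ≡ 25 (mod 30)
5^976 = 5^512 · 5^256 · 5^128 · 5^64 · 5^16 ≡ 25 · 25 · 25 · 25 · 25 (mod 30).
Accumulate the product:
25 · 25 = 625 ≡ 25
25 · 25 = 625 ≡ 25
25 · 25 = 625 ≡ 25
25 · 25 = 625 ≡ 25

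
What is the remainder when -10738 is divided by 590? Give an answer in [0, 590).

-10738 = -19·590 + 472, so -10738 ≡ 472 (mod 590).

472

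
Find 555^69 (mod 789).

Compute successive squares:
555^1 ≡ 555 (mod 789)
555^2 ≡ 555^2 = 308025 ≡ 315 (mod 789)
555^4 ≡ 315^2 = 99225 ≡ 600 (mod 789)
555^8 ≡ 600^2 = 360000 ≡ 216 (mod 789)
555^16 ≡ 216^2 = 46656 ≡ 105 (mod 789)
555^32 ≡ 105^2 = 11025 ≡ 768 (mod 789)
555^64 ≡ 768^2 = 589824 ≡ 441 (mod 789)
555^69 = 555^64 · 555^4 · 555^1 ≡ 441 · 600 · 555 (mod 789).
Accumulate the product:
441 · 600 = 264600 ≡ 285
285 · 555 = 158175 ≡ 375

375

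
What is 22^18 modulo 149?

Compute successive squares:
18 in binary is 10010, i.e. 18 = 16 + 2.
22^1 ≡ 22 (mod 149)
22^2 ≡ 22^2 = 484 ≡ 37 (mod 149)
22^4 ≡ 37^2 = 1369 ≡ 28 (mod 149)
22^8 ≡ 28^2 = 784 ≡ 39 (mod 149)
22^16 ≡ 39^2 = 1521 ≡ 31 (mod 149)
22^18 = 22^16 × 22^2 ≡ 31 × 37 (mod 149).
31 × 37 = 1147 ≡ 104 (mod 149).

104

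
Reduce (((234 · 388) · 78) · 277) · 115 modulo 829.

19

234 · 388 = 90792 ≡ 431 (mod 829)
431 · 78 = 33618 ≡ 458 (mod 829)
458 · 277 = 126866 ≡ 29 (mod 829)
29 · 115 = 3335 ≡ 19 (mod 829)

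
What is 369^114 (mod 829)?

225

Using repeated squaring:
369^1 ≡ 369 (mod 829)
369^2 ≡ 369^2 = 136161 ≡ 205 (mod 829)
369^4 ≡ 205^2 = 42025 ≡ 575 (mod 829)
369^8 ≡ 575^2 = 330625 ≡ 683 (mod 829)
369^16 ≡ 683^2 = 466489 ≡ 591 (mod 829)
369^32 ≡ 591^2 = 349281 ≡ 272 (mod 829)
369^64 ≡ 272^2 = 73984 ≡ 203 (mod 829)
369^114 = 369^64 × 369^32 × 369^16 × 369^2 ≡ 203 × 272 × 591 × 205 (mod 829).
Accumulate the product:
203 × 272 = 55216 ≡ 502
502 × 591 = 296682 ≡ 729
729 × 205 = 149445 ≡ 225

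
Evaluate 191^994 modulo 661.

Using repeated squaring:
191^1 ≡ 191 (mod 661)
191^2 ≡ 191^2 = 36481 ≡ 126 (mod 661)
191^4 ≡ 126^2 = 15876 ≡ 12 (mod 661)
191^8 ≡ 12^2 = 144 (mod 661)
191^16 ≡ 144^2 = 20736 ≡ 245 (mod 661)
191^32 ≡ 245^2 = 60025 ≡ 535 (mod 661)
191^64 ≡ 535^2 = 286225 ≡ 12 (mod 661)
191^128 ≡ 12^2 = 144 (mod 661)
191^256 ≡ 144^2 = 20736 ≡ 245 (mod 661)
191^512 ≡ 245^2 = 60025 ≡ 535 (mod 661)
191^994 = 191^512 × 191^256 × 191^128 × 191^64 × 191^32 × 191^2 ≡ 535 × 245 × 144 × 12 × 535 × 126 (mod 661).
Accumulate the product:
535 × 245 = 131075 ≡ 197
197 × 144 = 28368 ≡ 606
606 × 12 = 7272 ≡ 1
1 × 535 = 535
535 × 126 = 67410 ≡ 649

649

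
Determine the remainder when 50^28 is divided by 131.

16

28 in binary is 11100, i.e. 28 = 16 + 8 + 4.
50^1 ≡ 50 (mod 131)
50^2 ≡ 50^2 = 2500 ≡ 11 (mod 131)
50^4 ≡ 11^2 = 121 (mod 131)
50^8 ≡ 121^2 = 14641 ≡ 100 (mod 131)
50^16 ≡ 100^2 = 10000 ≡ 44 (mod 131)
50^28 = 50^16 * 50^8 * 50^4 ≡ 44 * 100 * 121 (mod 131).
Accumulate the product:
44 * 100 = 4400 ≡ 77
77 * 121 = 9317 ≡ 16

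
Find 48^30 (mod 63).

By square-and-multiply:
30 in binary is 11110, i.e. 30 = 16 + 8 + 4 + 2.
48^1 ≡ 48 (mod 63)
48^2 ≡ 48^2 = 2304 ≡ 36 (mod 63)
48^4 ≡ 36^2 = 1296 ≡ 36 (mod 63)
48^8 ≡ 36^2 = 1296 ≡ 36 (mod 63)
48^16 ≡ 36^2 = 1296 ≡ 36 (mod 63)
48^30 = 48^16 × 48^8 × 48^4 × 48^2 ≡ 36 × 36 × 36 × 36 (mod 63).
Accumulate the product:
36 × 36 = 1296 ≡ 36
36 × 36 = 1296 ≡ 36
36 × 36 = 1296 ≡ 36

36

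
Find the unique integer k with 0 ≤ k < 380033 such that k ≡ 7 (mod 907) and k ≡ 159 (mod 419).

907⁻¹ mod 419: 907·334 ≡ 1 (mod 419), so 907⁻¹ ≡ 334.
k = 7 + 907·((159 − 7)·334 mod 419) = 7 + 907·69 = 62590.

62590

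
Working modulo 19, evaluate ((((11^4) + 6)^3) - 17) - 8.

(11)^4 ≡ 11 (mod 19)
11 + 6 = 17
(17)^3 ≡ 11 (mod 19)
11 - 17 = -6 ≡ 13 (mod 19)
13 - 8 = 5

5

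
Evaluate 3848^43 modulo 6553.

3811

Using repeated squaring:
3848^1 ≡ 3848 (mod 6553)
3848^2 ≡ 3848^2 = 14807104 ≡ 3877 (mod 6553)
3848^4 ≡ 3877^2 = 15031129 ≡ 5100 (mod 6553)
3848^8 ≡ 5100^2 = 26010000 ≡ 1143 (mod 6553)
3848^16 ≡ 1143^2 = 1306449 ≡ 2402 (mod 6553)
3848^32 ≡ 2402^2 = 5769604 ≡ 2964 (mod 6553)
3848^43 = 3848^32 × 3848^8 × 3848^2 × 3848^1 ≡ 2964 × 1143 × 3877 × 3848 (mod 6553).
Accumulate the product:
2964 × 1143 = 3387852 ≡ 6504
6504 × 3877 = 25216008 ≡ 64
64 × 3848 = 246272 ≡ 3811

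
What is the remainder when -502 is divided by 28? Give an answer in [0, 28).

2

-502 = -18·28 + 2, so -502 ≡ 2 (mod 28).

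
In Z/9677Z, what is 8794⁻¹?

5107

By the extended Euclidean algorithm:
9677 = 1·8794 + 883
8794 = 9·883 + 847
883 = 1·847 + 36
847 = 23·36 + 19
36 = 1·19 + 17
19 = 1·17 + 2
17 = 8·2 + 1
2 = 2·1 + 0
gcd(8794, 9677) = 1, so the inverse exists.
Bézout: 1 = 4153·9677 − 4570·8794.
So 8794⁻¹ ≡ −4570 ≡ 5107 (mod 9677).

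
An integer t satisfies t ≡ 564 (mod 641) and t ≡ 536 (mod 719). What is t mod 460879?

641⁻¹ mod 719: 641*212 ≡ 1 (mod 719), so 641⁻¹ ≡ 212.
t = 564 + 641*((536 − 564)*212 mod 719) = 564 + 641*535 = 343499.

343499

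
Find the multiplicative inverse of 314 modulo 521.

224

By the extended Euclidean algorithm:
521 = 1*314 + 207
314 = 1*207 + 107
207 = 1*107 + 100
107 = 1*100 + 7
100 = 14*7 + 2
7 = 3*2 + 1
2 = 2*1 + 0
gcd(314, 521) = 1, so the inverse exists.
Back-substitute for 1:
1 = 1*7 − 3*2
  = −3*100 + 43*7
  = 43*107 − 46*100
  = −46*207 + 89*107
  = 89*314 − 135*207
  = −135*521 + 224*314
So 314⁻¹ ≡ 224 (mod 521).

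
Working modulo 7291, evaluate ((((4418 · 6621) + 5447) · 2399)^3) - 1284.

5592

4418 · 6621 = 29251578 ≡ 86 (mod 7291)
86 + 5447 = 5533
5533 · 2399 = 13273667 ≡ 4047 (mod 7291)
(4047)^3 ≡ 6876 (mod 7291)
6876 - 1284 = 5592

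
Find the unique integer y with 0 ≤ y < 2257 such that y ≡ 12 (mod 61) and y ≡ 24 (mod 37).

1171

61⁻¹ mod 37: 61·17 ≡ 1 (mod 37), so 61⁻¹ ≡ 17.
y = 12 + 61·((24 − 12)·17 mod 37) = 12 + 61·19 = 1171.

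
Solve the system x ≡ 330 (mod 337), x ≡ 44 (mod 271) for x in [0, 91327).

29312

337⁻¹ mod 271: 337·193 ≡ 1 (mod 271), so 337⁻¹ ≡ 193.
x = 330 + 337·((44 − 330)·193 mod 271) = 330 + 337·86 = 29312.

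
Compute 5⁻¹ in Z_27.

By the extended Euclidean algorithm:
27 = 5×5 + 2
5 = 2×2 + 1
2 = 2×1 + 0
gcd(5, 27) = 1, so the inverse exists.
Bézout: 1 = −2×27 + 11×5.
So 5⁻¹ ≡ 11 (mod 27).

11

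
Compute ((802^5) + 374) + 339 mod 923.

326

(802)^5 ≡ 536 (mod 923)
536 + 374 = 910
910 + 339 = 1249 ≡ 326 (mod 923)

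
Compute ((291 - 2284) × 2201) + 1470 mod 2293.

1386

291 - 2284 = -1993 ≡ 300 (mod 2293)
300 × 2201 = 660300 ≡ 2209 (mod 2293)
2209 + 1470 = 3679 ≡ 1386 (mod 2293)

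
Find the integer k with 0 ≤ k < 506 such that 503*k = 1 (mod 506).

Run the extended Euclidean algorithm:
506 = 1*503 + 3
503 = 167*3 + 2
3 = 1*2 + 1
2 = 2*1 + 0
gcd(503, 506) = 1, so the inverse exists.
Back-substitute for 1:
1 = 1*3 − 1*2
  = −1*503 + 168*3
  = 168*506 − 169*503
So 503⁻¹ ≡ −169 ≡ 337 (mod 506).

337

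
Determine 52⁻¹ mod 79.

Run the extended Euclidean algorithm:
79 = 1×52 + 27
52 = 1×27 + 25
27 = 1×25 + 2
25 = 12×2 + 1
2 = 2×1 + 0
gcd(52, 79) = 1, so the inverse exists.
Back-substitute for 1:
1 = 1×25 − 12×2
  = −12×27 + 13×25
  = 13×52 − 25×27
  = −25×79 + 38×52
So 52⁻¹ ≡ 38 (mod 79).

38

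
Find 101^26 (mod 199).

Using repeated squaring:
101^1 ≡ 101 (mod 199)
101^2 ≡ 101^2 = 10201 ≡ 52 (mod 199)
101^4 ≡ 52^2 = 2704 ≡ 117 (mod 199)
101^8 ≡ 117^2 = 13689 ≡ 157 (mod 199)
101^16 ≡ 157^2 = 24649 ≡ 172 (mod 199)
101^26 = 101^16 × 101^8 × 101^2 ≡ 172 × 157 × 52 (mod 199).
Accumulate the product:
172 × 157 = 27004 ≡ 139
139 × 52 = 7228 ≡ 64

64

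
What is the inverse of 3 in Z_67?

45

Apply the Euclidean algorithm and back-substitute:
67 = 22*3 + 1
3 = 3*1 + 0
gcd(3, 67) = 1, so the inverse exists.
Bézout: 1 = 1*67 − 22*3.
So 3⁻¹ ≡ −22 ≡ 45 (mod 67).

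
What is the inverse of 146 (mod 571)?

Apply the Euclidean algorithm and back-substitute:
571 = 3·146 + 133
146 = 1·133 + 13
133 = 10·13 + 3
13 = 4·3 + 1
3 = 3·1 + 0
gcd(146, 571) = 1, so the inverse exists.
Back-substitute for 1:
1 = 1·13 − 4·3
  = −4·133 + 41·13
  = 41·146 − 45·133
  = −45·571 + 176·146
So 146⁻¹ ≡ 176 (mod 571).

176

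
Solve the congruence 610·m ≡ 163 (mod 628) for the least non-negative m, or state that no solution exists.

gcd(610, 628) = 2, and 2 does not divide 163.
So the congruence has no solution.

no solution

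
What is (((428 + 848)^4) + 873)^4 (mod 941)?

532

428 + 848 = 1276 ≡ 335 (mod 941)
(335)^4 ≡ 292 (mod 941)
292 + 873 = 1165 ≡ 224 (mod 941)
(224)^4 ≡ 532 (mod 941)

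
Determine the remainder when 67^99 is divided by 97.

99 in binary is 1100011, i.e. 99 = 64 + 32 + 2 + 1.
67^1 ≡ 67 (mod 97)
67^2 ≡ 67^2 = 4489 ≡ 27 (mod 97)
67^4 ≡ 27^2 = 729 ≡ 50 (mod 97)
67^8 ≡ 50^2 = 2500 ≡ 75 (mod 97)
67^16 ≡ 75^2 = 5625 ≡ 96 (mod 97)
67^32 ≡ 96^2 = 9216 ≡ 1 (mod 97)
67^64 ≡ 1^2 = 1 (mod 97)
67^99 = 67^64 * 67^32 * 67^2 * 67^1 ≡ 1 * 1 * 27 * 67 (mod 97).
Accumulate the product:
1 * 1 = 1
1 * 27 = 27
27 * 67 = 1809 ≡ 63

63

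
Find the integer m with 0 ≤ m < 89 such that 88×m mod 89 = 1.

89 = 1·88 + 1
88 = 88·1 + 0
gcd(88, 89) = 1, so the inverse exists.
Back-substitute for 1:
1 = 1·89 − 1·88
So 88⁻¹ ≡ −1 ≡ 88 (mod 89).

88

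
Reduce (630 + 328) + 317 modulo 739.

630 + 328 = 958 ≡ 219 (mod 739)
219 + 317 = 536

536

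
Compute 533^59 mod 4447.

Compute successive squares:
59 in binary is 111011, i.e. 59 = 32 + 16 + 8 + 2 + 1.
533^1 ≡ 533 (mod 4447)
533^2 ≡ 533^2 = 284089 ≡ 3928 (mod 4447)
533^4 ≡ 3928^2 = 15429184 ≡ 2541 (mod 4447)
533^8 ≡ 2541^2 = 6456681 ≡ 4084 (mod 4447)
533^16 ≡ 4084^2 = 16679056 ≡ 2806 (mod 4447)
533^32 ≡ 2806^2 = 7873636 ≡ 2446 (mod 4447)
533^59 = 533^32 * 533^16 * 533^8 * 533^2 * 533^1 ≡ 2446 * 2806 * 4084 * 3928 * 533 (mod 4447).
Accumulate the product:
2446 * 2806 = 6863476 ≡ 1755
1755 * 4084 = 7167420 ≡ 3303
3303 * 3928 = 12974184 ≡ 2285
2285 * 533 = 1217905 ≡ 3874

3874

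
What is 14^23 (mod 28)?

23 in binary is 10111, i.e. 23 = 16 + 4 + 2 + 1.
14^1 ≡ 14 (mod 28)
14^2 ≡ 14^2 = 196 ≡ 0 (mod 28)
14^4 ≡ 0^2 = 0 (mod 28)
14^8 ≡ 0^2 = 0 (mod 28)
14^16 ≡ 0^2 = 0 (mod 28)
14^23 = 14^16 * 14^4 * 14^2 * 14^1 ≡ 0 * 0 * 0 * 14 (mod 28).
Accumulate the product:
0 * 0 = 0
0 * 0 = 0
0 * 14 = 0

0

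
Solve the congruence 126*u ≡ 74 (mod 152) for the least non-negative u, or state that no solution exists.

3

gcd(126, 152) = 2, and 2 | 74, so solutions exist.
Divide through by 2: 63*u ≡ 37 (mod 76).
63⁻¹ ≡ 35 (mod 76).
u ≡ 35*37 ≡ 3 (mod 76).
The smallest non-negative solution is u = 3.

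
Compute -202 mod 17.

2

-202 = -12×17 + 2, so -202 ≡ 2 (mod 17).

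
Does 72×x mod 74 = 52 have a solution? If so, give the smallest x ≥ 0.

11

gcd(72, 74) = 2, and 2 | 52, so solutions exist.
Divide through by 2: 36×x ≡ 26 mod 37.
36⁻¹ ≡ 36 (mod 37).
x ≡ 36×26 ≡ 11 (mod 37).
The smallest non-negative solution is x = 11.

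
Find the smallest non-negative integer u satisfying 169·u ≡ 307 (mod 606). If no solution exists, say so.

511

gcd(169, 606) = 1, so a unique solution mod 606 exists.
169⁻¹ ≡ 355 (mod 606).
u ≡ 355·307 ≡ 511 (mod 606).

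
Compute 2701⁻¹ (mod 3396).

Apply the Euclidean algorithm and back-substitute:
3396 = 1*2701 + 695
2701 = 3*695 + 616
695 = 1*616 + 79
616 = 7*79 + 63
79 = 1*63 + 16
63 = 3*16 + 15
16 = 1*15 + 1
15 = 15*1 + 0
gcd(2701, 3396) = 1, so the inverse exists.
Bézout: 1 = 171*3396 − 215*2701.
So 2701⁻¹ ≡ −215 ≡ 3181 (mod 3396).

3181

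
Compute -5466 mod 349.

-5466 = -16·349 + 118, so -5466 ≡ 118 (mod 349).

118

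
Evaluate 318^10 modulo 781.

243

10 in binary is 1010, i.e. 10 = 8 + 2.
318^1 ≡ 318 (mod 781)
318^2 ≡ 318^2 = 101124 ≡ 375 (mod 781)
318^4 ≡ 375^2 = 140625 ≡ 45 (mod 781)
318^8 ≡ 45^2 = 2025 ≡ 463 (mod 781)
318^10 = 318^8 × 318^2 ≡ 463 × 375 (mod 781).
463 × 375 = 173625 ≡ 243 (mod 781).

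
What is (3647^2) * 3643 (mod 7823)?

5541

(3647)^2 ≡ 1509 (mod 7823)
1509 * 3643 = 5497287 ≡ 5541 (mod 7823)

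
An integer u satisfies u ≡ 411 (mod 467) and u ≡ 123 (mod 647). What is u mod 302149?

467⁻¹ mod 647: 467·514 ≡ 1 (mod 647), so 467⁻¹ ≡ 514.
u = 411 + 467·((123 − 411)·514 mod 647) = 411 + 467·131 = 61588.
Check: 61588 mod 467 = 411, 61588 mod 647 = 123. ✓

61588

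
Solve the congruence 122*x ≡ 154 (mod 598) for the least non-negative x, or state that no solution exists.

114

gcd(122, 598) = 2, and 2 | 154, so solutions exist.
Divide through by 2: 61*x ≡ 77 (mod 299).
61⁻¹ ≡ 250 (mod 299).
x ≡ 250*77 ≡ 114 (mod 299).
The smallest non-negative solution is x = 114.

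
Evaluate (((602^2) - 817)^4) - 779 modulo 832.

262

(602)^2 ≡ 484 (mod 832)
484 - 817 = -333 ≡ 499 (mod 832)
(499)^4 ≡ 209 (mod 832)
209 - 779 = -570 ≡ 262 (mod 832)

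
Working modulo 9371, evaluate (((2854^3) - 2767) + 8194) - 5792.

(2854)^3 ≡ 7825 (mod 9371)
7825 - 2767 = 5058
5058 + 8194 = 13252 ≡ 3881 (mod 9371)
3881 - 5792 = -1911 ≡ 7460 (mod 9371)

7460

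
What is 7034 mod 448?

314

7034 = 15×448 + 314, so 7034 ≡ 314 (mod 448).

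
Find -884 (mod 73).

-884 = -13*73 + 65, so -884 ≡ 65 (mod 73).

65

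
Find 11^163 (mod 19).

Compute successive squares:
163 in binary is 10100011, i.e. 163 = 128 + 32 + 2 + 1.
11^1 ≡ 11 (mod 19)
11^2 ≡ 11^2 = 121 ≡ 7 (mod 19)
11^4 ≡ 7^2 = 49 ≡ 11 (mod 19)
11^8 ≡ 11^2 = 121 ≡ 7 (mod 19)
11^16 ≡ 7^2 = 49 ≡ 11 (mod 19)
11^32 ≡ 11^2 = 121 ≡ 7 (mod 19)
11^64 ≡ 7^2 = 49 ≡ 11 (mod 19)
11^128 ≡ 11^2 = 121 ≡ 7 (mod 19)
11^163 = 11^128 * 11^32 * 11^2 * 11^1 ≡ 7 * 7 * 7 * 11 (mod 19).
Accumulate the product:
7 * 7 = 49 ≡ 11
11 * 7 = 77 ≡ 1
1 * 11 = 11

11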